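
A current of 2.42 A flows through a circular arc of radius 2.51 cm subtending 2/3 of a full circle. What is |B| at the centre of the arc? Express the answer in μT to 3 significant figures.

B ≈ 40.4 μT

The Biot–Savart field of a circular arc at its centre is B = μ₀Iφ/(4πR), with φ = 4.189 rad.
B = (4π×10⁻⁷ × 2.42 × 4.189) / (4π × 0.0251) = 4.04×10⁻⁵ T.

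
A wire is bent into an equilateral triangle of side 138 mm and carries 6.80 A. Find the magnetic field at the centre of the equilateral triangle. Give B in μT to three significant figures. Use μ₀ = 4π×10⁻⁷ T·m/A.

Each side is a finite straight segment at perpendicular distance d = a/(2 tan(π/3)) = 0.03984 m from the centre, with end-angles ±π/3.
One side contributes B₁ = (μ₀I/4πd)·2 sin(π/3) = 2.96×10⁻⁵ T.
All 3 sides add in the same direction: B = 3 × 2.96×10⁻⁵ = 8.87×10⁻⁵ T.

B ≈ 88.7 μT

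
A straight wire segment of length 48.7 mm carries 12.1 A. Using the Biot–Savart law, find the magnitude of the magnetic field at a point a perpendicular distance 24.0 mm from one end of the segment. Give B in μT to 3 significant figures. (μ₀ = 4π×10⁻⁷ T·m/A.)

For a finite straight segment, B = (μ₀I/4πd)(sinθ₁ + sinθ₂), where θ₁, θ₂ are the angles from the perpendicular to each end.
The perpendicular foot is at one end, so the two end-offsets along the wire are 0 and L = 0.0487 m.
sinθ₁ = 0/√(0²+0.024²) = 0.0000; sinθ₂ = 0.0487/√(0.0487²+0.024²) = 0.8970.
B = (4π×10⁻⁷ × 12.1) / (4π × 0.024) × (0.0000 + 0.8970) = 4.52×10⁻⁵ T.

B ≈ 45.2 μT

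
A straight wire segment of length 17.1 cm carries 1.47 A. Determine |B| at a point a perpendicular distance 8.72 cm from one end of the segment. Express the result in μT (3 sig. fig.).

B ≈ 1.50 μT

For a finite straight segment, B = (μ₀I/4πd)(sinθ₁ + sinθ₂), where θ₁, θ₂ are the angles from the perpendicular to each end.
The perpendicular foot is at one end, so the two end-offsets along the wire are 0 and L = 0.171 m.
sinθ₁ = 0/√(0²+0.0872²) = 0.0000; sinθ₂ = 0.171/√(0.171²+0.0872²) = 0.8909.
B = (4π×10⁻⁷ × 1.47) / (4π × 0.0872) × (0.0000 + 0.8909) = 1.50×10⁻⁶ T.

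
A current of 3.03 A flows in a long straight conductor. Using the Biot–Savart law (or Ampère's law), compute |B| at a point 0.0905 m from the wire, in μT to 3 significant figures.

For an infinitely long straight wire, B = μ₀I/(2πd).
B = (4π×10⁻⁷ × 3.03) / (2π × 0.0905) = 6.70×10⁻⁶ T.

B ≈ 6.70 μT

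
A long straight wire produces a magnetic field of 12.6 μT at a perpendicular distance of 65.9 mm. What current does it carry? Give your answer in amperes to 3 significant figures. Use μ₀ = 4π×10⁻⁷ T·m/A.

For a long straight wire B = μ₀I/(2πd), so I = 2πdB/μ₀.
I = 2π × 0.0659 × 1.26×10⁻⁵ / (4π×10⁻⁷) = 4.15 A.

I ≈ 4.15 A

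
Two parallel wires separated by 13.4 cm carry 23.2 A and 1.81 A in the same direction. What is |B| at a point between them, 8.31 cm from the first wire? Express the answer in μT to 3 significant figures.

Each long wire gives B = μ₀I/(2πd). Distances are d₁ = 0.0831 m and d₂ = 0.0509 m.
B₁ = 5.58×10⁻⁵ T, B₂ = 7.11×10⁻⁶ T.
Between parallel currents the two contributions point in opposite directions, so they subtract. B = |B₁ − B₂| = |5.58×10⁻⁵ − 7.11×10⁻⁶| = 4.87×10⁻⁵ T.

B ≈ 48.7 μT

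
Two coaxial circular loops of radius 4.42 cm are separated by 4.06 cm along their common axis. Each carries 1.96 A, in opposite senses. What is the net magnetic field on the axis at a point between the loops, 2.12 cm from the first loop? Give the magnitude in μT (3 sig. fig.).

Each loop contributes B = μ₀IR²/[2(R²+z²)^(3/2)] on the axis, with z measured from that loop.
Loop 1 (z = 0.0212 m): B₁ = 2.04×10⁻⁵ T. Loop 2 (z = 0.0194 m): B₂ = 2.14×10⁻⁵ T.
The fields oppose: B = |B₁ − B₂| = 9.68×10⁻⁷ T.

B ≈ 0.968 μT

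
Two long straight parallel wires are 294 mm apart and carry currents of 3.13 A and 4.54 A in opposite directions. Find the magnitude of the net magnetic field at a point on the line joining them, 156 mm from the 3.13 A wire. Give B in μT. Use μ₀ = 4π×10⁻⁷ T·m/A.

Each long wire gives B = μ₀I/(2πd). Distances are d₁ = 0.156 m and d₂ = 0.138 m.
B₁ = 4.01×10⁻⁶ T, B₂ = 6.58×10⁻⁶ T.
Between antiparallel currents both contributions point the same way, so they add. B = B₁ + B₂ = 4.01×10⁻⁶ + 6.58×10⁻⁶ = 1.06×10⁻⁵ T.

B ≈ 10.6 μT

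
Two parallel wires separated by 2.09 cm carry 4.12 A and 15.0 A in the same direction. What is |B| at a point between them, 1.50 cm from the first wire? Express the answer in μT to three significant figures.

Each long wire gives B = μ₀I/(2πd). Distances are d₁ = 0.015 m and d₂ = 0.0059 m.
B₁ = 5.49×10⁻⁵ T, B₂ = 5.08×10⁻⁴ T.
Between parallel currents the two contributions point in opposite directions, so they subtract. B = |B₁ − B₂| = |5.49×10⁻⁵ − 5.08×10⁻⁴| = 4.54×10⁻⁴ T.

B ≈ 454 μT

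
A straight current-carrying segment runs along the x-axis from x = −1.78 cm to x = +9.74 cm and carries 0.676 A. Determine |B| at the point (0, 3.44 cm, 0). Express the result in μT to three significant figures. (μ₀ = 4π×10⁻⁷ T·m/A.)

B ≈ 2.76 μT

For a finite straight segment, B = (μ₀I/4πd)(sinθ₁ + sinθ₂), where θ₁, θ₂ are the angles from the perpendicular to each end.
The perpendicular distance is d = 0.0344 m; the end-offsets along the wire are a = 0.0178 m and b = 0.0974 m.
sinθ₁ = 0.0178/√(0.0178²+0.0344²) = 0.4596; sinθ₂ = 0.0974/√(0.0974²+0.0344²) = 0.9429.
B = (4π×10⁻⁷ × 0.676) / (4π × 0.0344) × (0.4596 + 0.9429) = 2.76×10⁻⁶ T.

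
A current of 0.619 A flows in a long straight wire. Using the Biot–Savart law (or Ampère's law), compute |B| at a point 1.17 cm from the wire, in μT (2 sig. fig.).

B ≈ 11 μT

For an infinitely long straight wire, B = μ₀I/(2πd).
B = (4π×10⁻⁷ × 0.619) / (2π × 0.0117) = 1.06×10⁻⁵ T.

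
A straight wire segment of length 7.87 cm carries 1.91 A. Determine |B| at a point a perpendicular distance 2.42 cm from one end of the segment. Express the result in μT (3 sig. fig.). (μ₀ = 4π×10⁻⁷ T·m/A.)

B ≈ 7.54 μT

For a finite straight segment, B = (μ₀I/4πd)(sinθ₁ + sinθ₂), where θ₁, θ₂ are the angles from the perpendicular to each end.
The perpendicular foot is at one end, so the two end-offsets along the wire are 0 and L = 0.0787 m.
sinθ₁ = 0/√(0²+0.0242²) = 0.0000; sinθ₂ = 0.0787/√(0.0787²+0.0242²) = 0.9558.
B = (4π×10⁻⁷ × 1.91) / (4π × 0.0242) × (0.0000 + 0.9558) = 7.54×10⁻⁶ T.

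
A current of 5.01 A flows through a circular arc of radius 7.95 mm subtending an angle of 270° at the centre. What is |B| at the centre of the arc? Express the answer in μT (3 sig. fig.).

The Biot–Savart field of a circular arc at its centre is B = μ₀Iφ/(4πR), with φ = 4.712 rad.
B = (4π×10⁻⁷ × 5.01 × 4.712) / (4π × 0.00795) = 2.97×10⁻⁴ T.

B ≈ 297 μT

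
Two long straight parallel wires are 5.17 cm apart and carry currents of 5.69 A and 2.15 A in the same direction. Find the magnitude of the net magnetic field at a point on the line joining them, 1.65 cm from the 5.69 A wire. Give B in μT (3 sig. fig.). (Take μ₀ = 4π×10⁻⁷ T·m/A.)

B ≈ 56.8 μT

Each long wire gives B = μ₀I/(2πd). Distances are d₁ = 0.0165 m and d₂ = 0.0352 m.
B₁ = 6.90×10⁻⁵ T, B₂ = 1.22×10⁻⁵ T.
Between parallel currents the two contributions point in opposite directions, so they subtract. B = |B₁ − B₂| = |6.90×10⁻⁵ − 1.22×10⁻⁵| = 5.68×10⁻⁵ T.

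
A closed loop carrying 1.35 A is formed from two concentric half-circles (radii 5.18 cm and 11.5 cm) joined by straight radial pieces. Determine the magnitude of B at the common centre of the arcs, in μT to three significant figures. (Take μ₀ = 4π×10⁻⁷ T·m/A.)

B ≈ 4.50 μT

The radial connectors point toward the centre, so dl × r̂ = 0 and they contribute nothing.
Each semicircle gives μ₀I/(4R): inner arc 8.19×10⁻⁶ T, outer arc 3.69×10⁻⁶ T.
The two arcs carry current in opposite angular senses, so their fields oppose: B = |8.19×10⁻⁶ − 3.69×10⁻⁶| = 4.50×10⁻⁶ T.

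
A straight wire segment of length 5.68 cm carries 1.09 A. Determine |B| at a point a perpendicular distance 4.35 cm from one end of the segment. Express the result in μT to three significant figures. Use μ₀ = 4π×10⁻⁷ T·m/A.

B ≈ 1.99 μT

For a finite straight segment, B = (μ₀I/4πd)(sinθ₁ + sinθ₂), where θ₁, θ₂ are the angles from the perpendicular to each end.
The perpendicular foot is at one end, so the two end-offsets along the wire are 0 and L = 0.0568 m.
sinθ₁ = 0/√(0²+0.0435²) = 0.0000; sinθ₂ = 0.0568/√(0.0568²+0.0435²) = 0.7939.
B = (4π×10⁻⁷ × 1.09) / (4π × 0.0435) × (0.0000 + 0.7939) = 1.99×10⁻⁶ T.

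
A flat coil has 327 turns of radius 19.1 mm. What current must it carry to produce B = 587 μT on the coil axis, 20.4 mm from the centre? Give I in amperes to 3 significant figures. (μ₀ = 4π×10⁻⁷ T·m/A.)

For an N-turn coil, B = Nμ₀IR²/[2(R²+z²)^(3/2)] with R = 0.0191 m, z = 0.0204 m, so I = 2B(R²+z²)^(3/2)/(Nμ₀R²) = 2 × 5.87×10⁻⁴ × 2.18×10⁻⁵ / (327 × 4π×10⁻⁷ × 0.0003648) = 0.171 A.

I ≈ 0.171 A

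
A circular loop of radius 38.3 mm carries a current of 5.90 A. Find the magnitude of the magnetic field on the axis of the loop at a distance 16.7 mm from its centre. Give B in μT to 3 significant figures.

B ≈ 74.5 μT

On the axis of a circular loop, B = μ₀IR² / [2(R²+z²)^(3/2)].
R² + z² = (0.0383)² + (0.0167)² = 0.001746 m², and (R²+z²)^(3/2) = 7.29×10⁻⁵ m³.
B = (4π×10⁻⁷ × 5.90 × 0.001467) / (2 × 7.29×10⁻⁵) = 7.45×10⁻⁵ T.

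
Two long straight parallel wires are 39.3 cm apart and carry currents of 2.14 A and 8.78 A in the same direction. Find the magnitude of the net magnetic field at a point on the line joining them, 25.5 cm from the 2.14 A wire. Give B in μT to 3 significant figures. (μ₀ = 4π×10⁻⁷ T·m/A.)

Each long wire gives B = μ₀I/(2πd). Distances are d₁ = 0.255 m and d₂ = 0.138 m.
B₁ = 1.68×10⁻⁶ T, B₂ = 1.27×10⁻⁵ T.
Between parallel currents the two contributions point in opposite directions, so they subtract. B = |B₁ − B₂| = |1.68×10⁻⁶ − 1.27×10⁻⁵| = 1.10×10⁻⁵ T.

B ≈ 11.0 μT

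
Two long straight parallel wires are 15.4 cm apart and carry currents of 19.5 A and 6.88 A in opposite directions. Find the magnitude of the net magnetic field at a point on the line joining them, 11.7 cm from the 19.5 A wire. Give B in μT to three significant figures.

B ≈ 70.5 μT

Each long wire gives B = μ₀I/(2πd). Distances are d₁ = 0.117 m and d₂ = 0.037 m.
B₁ = 3.33×10⁻⁵ T, B₂ = 3.72×10⁻⁵ T.
Between antiparallel currents both contributions point the same way, so they add. B = B₁ + B₂ = 3.33×10⁻⁵ + 3.72×10⁻⁵ = 7.05×10⁻⁵ T.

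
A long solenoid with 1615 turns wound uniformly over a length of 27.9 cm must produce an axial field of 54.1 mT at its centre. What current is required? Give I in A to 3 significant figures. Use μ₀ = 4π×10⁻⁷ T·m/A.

I ≈ 7.44 A

Inside a long solenoid B = μ₀nI with n = 5789 m⁻¹, so I = B/(μ₀n).
I = 5.41×10⁻² / (4π×10⁻⁷ × 5789) = 7.44 A.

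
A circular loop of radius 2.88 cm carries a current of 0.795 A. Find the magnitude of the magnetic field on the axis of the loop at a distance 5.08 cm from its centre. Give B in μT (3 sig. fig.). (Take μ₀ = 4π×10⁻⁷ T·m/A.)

B ≈ 2.08 μT

On the axis of a circular loop, B = μ₀IR² / [2(R²+z²)^(3/2)].
R² + z² = (0.0288)² + (0.0508)² = 0.00341 m², and (R²+z²)^(3/2) = 1.99×10⁻⁴ m³.
B = (4π×10⁻⁷ × 0.795 × 0.0008294) / (2 × 1.99×10⁻⁴) = 2.08×10⁻⁶ T.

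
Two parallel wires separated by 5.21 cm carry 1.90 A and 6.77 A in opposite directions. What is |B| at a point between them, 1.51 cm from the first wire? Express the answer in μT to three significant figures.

Each long wire gives B = μ₀I/(2πd). Distances are d₁ = 0.0151 m and d₂ = 0.037 m.
B₁ = 2.52×10⁻⁵ T, B₂ = 3.66×10⁻⁵ T.
Between antiparallel currents both contributions point the same way, so they add. B = B₁ + B₂ = 2.52×10⁻⁵ + 3.66×10⁻⁵ = 6.18×10⁻⁵ T.

B ≈ 61.8 μT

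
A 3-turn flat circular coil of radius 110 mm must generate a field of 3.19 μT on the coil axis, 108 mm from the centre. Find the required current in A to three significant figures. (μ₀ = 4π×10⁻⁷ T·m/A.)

For an N-turn coil, B = Nμ₀IR²/[2(R²+z²)^(3/2)] with R = 0.11 m, z = 0.108 m, so I = 2B(R²+z²)^(3/2)/(Nμ₀R²) = 2 × 3.19×10⁻⁶ × 3.66×10⁻³ / (3 × 4π×10⁻⁷ × 0.0121) = 0.512 A.

I ≈ 0.512 A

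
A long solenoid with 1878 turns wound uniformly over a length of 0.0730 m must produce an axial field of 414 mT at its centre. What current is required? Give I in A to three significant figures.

Inside a long solenoid B = μ₀nI with n = 2.573×10⁴ m⁻¹, so I = B/(μ₀n).
I = 0.414 / (4π×10⁻⁷ × 2.573×10⁴) = 12.8 A.

I ≈ 12.8 A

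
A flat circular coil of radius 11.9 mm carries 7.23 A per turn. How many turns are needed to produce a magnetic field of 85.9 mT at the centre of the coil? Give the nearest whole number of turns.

N = 225

For an N-turn coil, B = Nμ₀I/(2R). A single turn gives B₁ = 3.82×10⁻⁴ T with R = 0.0119 m.
N = B/B₁ = 8.59×10⁻² / 3.82×10⁻⁴ = 225.02.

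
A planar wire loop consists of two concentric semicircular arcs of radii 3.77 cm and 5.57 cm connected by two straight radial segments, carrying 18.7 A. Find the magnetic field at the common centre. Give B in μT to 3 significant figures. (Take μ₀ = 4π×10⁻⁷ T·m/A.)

The radial connectors point toward the centre, so dl × r̂ = 0 and they contribute nothing.
Each semicircle gives μ₀I/(4R): inner arc 1.56×10⁻⁴ T, outer arc 1.05×10⁻⁴ T.
The two arcs carry current in opposite angular senses, so their fields oppose: B = |1.56×10⁻⁴ − 1.05×10⁻⁴| = 5.04×10⁻⁵ T.

B ≈ 50.4 μT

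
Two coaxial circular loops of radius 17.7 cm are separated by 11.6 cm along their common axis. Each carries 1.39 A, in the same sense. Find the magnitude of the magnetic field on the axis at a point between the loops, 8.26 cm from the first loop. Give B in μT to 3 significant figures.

B ≈ 8.35 μT

Each loop contributes B = μ₀IR²/[2(R²+z²)^(3/2)] on the axis, with z measured from that loop.
Loop 1 (z = 0.0826 m): B₁ = 3.67×10⁻⁶ T. Loop 2 (z = 0.0334 m): B₂ = 4.68×10⁻⁶ T.
The fields add: B = B₁ + B₂ = 8.35×10⁻⁶ T.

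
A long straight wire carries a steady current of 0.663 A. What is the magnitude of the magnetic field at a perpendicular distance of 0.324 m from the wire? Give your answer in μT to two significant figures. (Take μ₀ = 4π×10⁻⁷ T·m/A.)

For an infinitely long straight wire, B = μ₀I/(2πd).
B = (4π×10⁻⁷ × 0.663) / (2π × 0.324) = 4.09×10⁻⁷ T.

B ≈ 0.41 μT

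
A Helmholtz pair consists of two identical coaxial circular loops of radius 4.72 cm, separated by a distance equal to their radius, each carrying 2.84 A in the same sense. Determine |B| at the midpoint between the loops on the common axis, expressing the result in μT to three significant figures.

B ≈ 54.1 μT

Each loop contributes B = μ₀IR²/[2(R²+z²)^(3/2)] on the axis, with z measured from that loop.
Loop 1 (z = 0.0236 m): B₁ = 2.71×10⁻⁵ T. Loop 2 (z = 0.0236 m): B₂ = 2.71×10⁻⁵ T.
The fields add: B = B₁ + B₂ = 5.41×10⁻⁵ T.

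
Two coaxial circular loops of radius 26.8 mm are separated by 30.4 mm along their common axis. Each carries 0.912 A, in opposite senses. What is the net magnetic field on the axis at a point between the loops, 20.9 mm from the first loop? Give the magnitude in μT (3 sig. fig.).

B ≈ 7.42 μT

Each loop contributes B = μ₀IR²/[2(R²+z²)^(3/2)] on the axis, with z measured from that loop.
Loop 1 (z = 0.0209 m): B₁ = 1.05×10⁻⁵ T. Loop 2 (z = 0.0095 m): B₂ = 1.79×10⁻⁵ T.
The fields oppose: B = |B₁ − B₂| = 7.42×10⁻⁶ T.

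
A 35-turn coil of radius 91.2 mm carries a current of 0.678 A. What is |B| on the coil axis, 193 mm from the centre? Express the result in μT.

B ≈ 12.7 μT

For an N-turn flat coil, B = Nμ₀IR²/[2(R²+z²)^(3/2)] with R = 0.0912 m, z = 0.193 m.
B = 35 × 3.64×10⁻⁷ T = 1.27×10⁻⁵ T.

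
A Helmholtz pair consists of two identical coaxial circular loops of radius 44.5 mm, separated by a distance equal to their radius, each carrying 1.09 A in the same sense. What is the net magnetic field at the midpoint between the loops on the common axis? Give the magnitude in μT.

B ≈ 22.0 μT

Each loop contributes B = μ₀IR²/[2(R²+z²)^(3/2)] on the axis, with z measured from that loop.
Loop 1 (z = 0.02225 m): B₁ = 1.10×10⁻⁵ T. Loop 2 (z = 0.02225 m): B₂ = 1.10×10⁻⁵ T.
The fields add: B = B₁ + B₂ = 2.20×10⁻⁵ T.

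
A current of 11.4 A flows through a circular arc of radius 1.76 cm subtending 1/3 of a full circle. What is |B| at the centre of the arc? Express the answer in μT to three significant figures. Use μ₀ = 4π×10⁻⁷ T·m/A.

B ≈ 136 μT

The Biot–Savart field of a circular arc at its centre is B = μ₀Iφ/(4πR), with φ = 2.094 rad.
B = (4π×10⁻⁷ × 11.4 × 2.094) / (4π × 0.0176) = 1.36×10⁻⁴ T.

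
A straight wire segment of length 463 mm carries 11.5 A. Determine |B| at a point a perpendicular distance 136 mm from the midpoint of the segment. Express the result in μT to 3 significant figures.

B ≈ 14.6 μT

For a finite straight segment, B = (μ₀I/4πd)(sinθ₁ + sinθ₂), where θ₁, θ₂ are the angles from the perpendicular to each end.
The perpendicular from the point meets the wire at its midpoint, so each end is L/2 = 0.2315 m away along the wire.
sinθ₁ = 0.2315/√(0.2315²+0.136²) = 0.8622; sinθ₂ = 0.2315/√(0.2315²+0.136²) = 0.8622.
B = (4π×10⁻⁷ × 11.5) / (4π × 0.136) × (0.8622 + 0.8622) = 1.46×10⁻⁵ T.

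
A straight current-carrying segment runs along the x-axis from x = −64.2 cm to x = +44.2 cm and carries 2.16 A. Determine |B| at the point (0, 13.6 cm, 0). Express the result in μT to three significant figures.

B ≈ 3.07 μT

For a finite straight segment, B = (μ₀I/4πd)(sinθ₁ + sinθ₂), where θ₁, θ₂ are the angles from the perpendicular to each end.
The perpendicular distance is d = 0.136 m; the end-offsets along the wire are a = 0.642 m and b = 0.442 m.
sinθ₁ = 0.642/√(0.642²+0.136²) = 0.9783; sinθ₂ = 0.442/√(0.442²+0.136²) = 0.9558.
B = (4π×10⁻⁷ × 2.16) / (4π × 0.136) × (0.9783 + 0.9558) = 3.07×10⁻⁶ T.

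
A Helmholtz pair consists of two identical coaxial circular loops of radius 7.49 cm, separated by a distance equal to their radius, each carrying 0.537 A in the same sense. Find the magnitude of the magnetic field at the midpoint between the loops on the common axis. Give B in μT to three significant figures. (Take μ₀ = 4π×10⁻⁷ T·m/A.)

B ≈ 6.45 μT

Each loop contributes B = μ₀IR²/[2(R²+z²)^(3/2)] on the axis, with z measured from that loop.
Loop 1 (z = 0.03745 m): B₁ = 3.22×10⁻⁶ T. Loop 2 (z = 0.03745 m): B₂ = 3.22×10⁻⁶ T.
The fields add: B = B₁ + B₂ = 6.45×10⁻⁶ T.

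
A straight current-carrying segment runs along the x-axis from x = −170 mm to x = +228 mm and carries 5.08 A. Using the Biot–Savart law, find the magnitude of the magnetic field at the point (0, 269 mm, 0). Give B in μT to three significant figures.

For a finite straight segment, B = (μ₀I/4πd)(sinθ₁ + sinθ₂), where θ₁, θ₂ are the angles from the perpendicular to each end.
The perpendicular distance is d = 0.269 m; the end-offsets along the wire are a = 0.17 m and b = 0.228 m.
sinθ₁ = 0.17/√(0.17²+0.269²) = 0.5342; sinθ₂ = 0.228/√(0.228²+0.269²) = 0.6466.
B = (4π×10⁻⁷ × 5.08) / (4π × 0.269) × (0.5342 + 0.6466) = 2.23×10⁻⁶ T.

B ≈ 2.23 μT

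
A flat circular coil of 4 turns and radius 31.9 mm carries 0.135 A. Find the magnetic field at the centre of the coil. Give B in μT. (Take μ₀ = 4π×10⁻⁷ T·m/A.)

B ≈ 10.6 μT

For an N-turn flat coil, B = Nμ₀I/(2R) with R = 0.0319 m.
B = 4 × 2.66×10⁻⁶ T = 1.06×10⁻⁵ T.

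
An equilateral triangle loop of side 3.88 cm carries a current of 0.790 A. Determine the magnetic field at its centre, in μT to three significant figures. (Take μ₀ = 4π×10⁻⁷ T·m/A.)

B ≈ 36.6 μT

Each side is a finite straight segment at perpendicular distance d = a/(2 tan(π/3)) = 0.0112 m from the centre, with end-angles ±π/3.
One side contributes B₁ = (μ₀I/4πd)·2 sin(π/3) = 1.22×10⁻⁵ T.
All 3 sides add in the same direction: B = 3 × 1.22×10⁻⁵ = 3.66×10⁻⁵ T.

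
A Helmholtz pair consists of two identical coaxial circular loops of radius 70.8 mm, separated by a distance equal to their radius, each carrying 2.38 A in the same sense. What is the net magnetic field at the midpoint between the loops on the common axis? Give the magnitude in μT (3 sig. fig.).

Each loop contributes B = μ₀IR²/[2(R²+z²)^(3/2)] on the axis, with z measured from that loop.
Loop 1 (z = 0.0354 m): B₁ = 1.51×10⁻⁵ T. Loop 2 (z = 0.0354 m): B₂ = 1.51×10⁻⁵ T.
The fields add: B = B₁ + B₂ = 3.02×10⁻⁵ T.

B ≈ 30.2 μT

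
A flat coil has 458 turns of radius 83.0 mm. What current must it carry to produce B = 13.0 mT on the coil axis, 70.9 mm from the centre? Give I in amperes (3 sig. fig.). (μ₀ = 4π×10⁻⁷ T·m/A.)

For an N-turn coil, B = Nμ₀IR²/[2(R²+z²)^(3/2)] with R = 0.083 m, z = 0.0709 m, so I = 2B(R²+z²)^(3/2)/(Nμ₀R²) = 2 × 1.30×10⁻² × 1.30×10⁻³ / (458 × 4π×10⁻⁷ × 0.006889) = 8.53 A.

I ≈ 8.53 A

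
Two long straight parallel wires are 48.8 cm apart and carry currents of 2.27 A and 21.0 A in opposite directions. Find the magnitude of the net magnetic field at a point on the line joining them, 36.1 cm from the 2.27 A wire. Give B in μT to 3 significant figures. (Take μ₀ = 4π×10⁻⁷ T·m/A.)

B ≈ 34.3 μT

Each long wire gives B = μ₀I/(2πd). Distances are d₁ = 0.361 m and d₂ = 0.127 m.
B₁ = 1.26×10⁻⁶ T, B₂ = 3.31×10⁻⁵ T.
Between antiparallel currents both contributions point the same way, so they add. B = B₁ + B₂ = 1.26×10⁻⁶ + 3.31×10⁻⁵ = 3.43×10⁻⁵ T.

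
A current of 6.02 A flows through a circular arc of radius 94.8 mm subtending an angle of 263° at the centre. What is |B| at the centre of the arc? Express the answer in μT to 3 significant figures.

B ≈ 29.1 μT

The Biot–Savart field of a circular arc at its centre is B = μ₀Iφ/(4πR), with φ = 4.59 rad.
B = (4π×10⁻⁷ × 6.02 × 4.59) / (4π × 0.0948) = 2.91×10⁻⁵ T.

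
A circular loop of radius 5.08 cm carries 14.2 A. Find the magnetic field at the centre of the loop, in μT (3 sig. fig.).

B ≈ 176 μT

At the centre of a circular loop the Biot–Savart law gives B = μ₀I/(2R).
B = (4π×10⁻⁷ × 14.2) / (2 × 0.0508) = 1.76×10⁻⁴ T.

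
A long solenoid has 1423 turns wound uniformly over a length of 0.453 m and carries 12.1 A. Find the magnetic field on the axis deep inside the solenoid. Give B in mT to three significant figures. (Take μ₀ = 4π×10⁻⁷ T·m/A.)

B ≈ 47.8 mT

Inside a long solenoid, B = μ₀nI with n = 3141 turns/m.
B = 4π×10⁻⁷ × 3141 × 12.1 = 4.78×10⁻² T.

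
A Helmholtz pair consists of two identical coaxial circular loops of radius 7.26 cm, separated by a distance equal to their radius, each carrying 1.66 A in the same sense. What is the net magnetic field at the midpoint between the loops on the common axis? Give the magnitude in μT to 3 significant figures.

Each loop contributes B = μ₀IR²/[2(R²+z²)^(3/2)] on the axis, with z measured from that loop.
Loop 1 (z = 0.0363 m): B₁ = 1.03×10⁻⁵ T. Loop 2 (z = 0.0363 m): B₂ = 1.03×10⁻⁵ T.
The fields add: B = B₁ + B₂ = 2.06×10⁻⁵ T.

B ≈ 20.6 μT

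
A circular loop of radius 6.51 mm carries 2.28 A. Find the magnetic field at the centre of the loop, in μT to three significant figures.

At the centre of a circular loop the Biot–Savart law gives B = μ₀I/(2R).
B = (4π×10⁻⁷ × 2.28) / (2 × 0.00651) = 2.20×10⁻⁴ T.

B ≈ 220 μT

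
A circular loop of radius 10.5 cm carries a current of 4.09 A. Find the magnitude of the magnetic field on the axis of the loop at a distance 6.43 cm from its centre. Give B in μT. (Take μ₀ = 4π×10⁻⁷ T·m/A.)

B ≈ 15.2 μT

On the axis of a circular loop, B = μ₀IR² / [2(R²+z²)^(3/2)].
R² + z² = (0.105)² + (0.0643)² = 0.01516 m², and (R²+z²)^(3/2) = 1.87×10⁻³ m³.
B = (4π×10⁻⁷ × 4.09 × 0.01102) / (2 × 1.87×10⁻³) = 1.52×10⁻⁵ T.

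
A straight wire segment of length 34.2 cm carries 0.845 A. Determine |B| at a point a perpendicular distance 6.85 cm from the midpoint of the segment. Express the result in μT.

B ≈ 2.29 μT

For a finite straight segment, B = (μ₀I/4πd)(sinθ₁ + sinθ₂), where θ₁, θ₂ are the angles from the perpendicular to each end.
The perpendicular from the point meets the wire at its midpoint, so each end is L/2 = 0.171 m away along the wire.
sinθ₁ = 0.171/√(0.171²+0.0685²) = 0.9283; sinθ₂ = 0.171/√(0.171²+0.0685²) = 0.9283.
B = (4π×10⁻⁷ × 0.845) / (4π × 0.0685) × (0.9283 + 0.9283) = 2.29×10⁻⁶ T.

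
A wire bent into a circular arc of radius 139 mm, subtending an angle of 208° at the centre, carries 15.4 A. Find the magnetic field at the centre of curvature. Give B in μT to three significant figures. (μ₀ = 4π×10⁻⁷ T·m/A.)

B ≈ 40.2 μT

The Biot–Savart field of a circular arc at its centre is B = μ₀Iφ/(4πR), with φ = 3.63 rad.
B = (4π×10⁻⁷ × 15.4 × 3.63) / (4π × 0.139) = 4.02×10⁻⁵ T.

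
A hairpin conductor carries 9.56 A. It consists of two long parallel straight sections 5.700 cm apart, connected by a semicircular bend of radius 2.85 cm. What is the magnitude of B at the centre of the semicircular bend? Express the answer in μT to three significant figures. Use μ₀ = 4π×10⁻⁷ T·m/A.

B ≈ 172 μT

The semicircular arc contributes B_arc = μ₀I·π/(4πR) = μ₀I/(4R) = 1.05×10⁻⁴ T.
Each semi-infinite lead is at perpendicular distance R = 0.0285 m from the centre, with the perpendicular foot at its near end, so it contributes μ₀I/(4πR); both point the same way, together 6.71×10⁻⁵ T.
Arc and leads all point the same direction: B = 1.05×10⁻⁴ + 6.71×10⁻⁵ = 1.72×10⁻⁴ T.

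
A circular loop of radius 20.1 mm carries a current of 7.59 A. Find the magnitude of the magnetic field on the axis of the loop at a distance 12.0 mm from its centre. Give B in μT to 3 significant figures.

B ≈ 150 μT

On the axis of a circular loop, B = μ₀IR² / [2(R²+z²)^(3/2)].
R² + z² = (0.0201)² + (0.012)² = 0.000548 m², and (R²+z²)^(3/2) = 1.28×10⁻⁵ m³.
B = (4π×10⁻⁷ × 7.59 × 0.000404) / (2 × 1.28×10⁻⁵) = 1.50×10⁻⁴ T.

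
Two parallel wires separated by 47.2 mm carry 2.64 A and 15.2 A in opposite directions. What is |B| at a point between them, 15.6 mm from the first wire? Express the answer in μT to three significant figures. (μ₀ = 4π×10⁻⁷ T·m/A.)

B ≈ 130 μT

Each long wire gives B = μ₀I/(2πd). Distances are d₁ = 0.0156 m and d₂ = 0.0316 m.
B₁ = 3.38×10⁻⁵ T, B₂ = 9.62×10⁻⁵ T.
Between antiparallel currents both contributions point the same way, so they add. B = B₁ + B₂ = 3.38×10⁻⁵ + 9.62×10⁻⁵ = 1.30×10⁻⁴ T.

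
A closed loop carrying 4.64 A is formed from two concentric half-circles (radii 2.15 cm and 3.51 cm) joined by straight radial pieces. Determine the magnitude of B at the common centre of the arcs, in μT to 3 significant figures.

B ≈ 26.3 μT

The radial connectors point toward the centre, so dl × r̂ = 0 and they contribute nothing.
Each semicircle gives μ₀I/(4R): inner arc 6.78×10⁻⁵ T, outer arc 4.15×10⁻⁵ T.
The two arcs carry current in opposite angular senses, so their fields oppose: B = |6.78×10⁻⁵ − 4.15×10⁻⁵| = 2.63×10⁻⁵ T.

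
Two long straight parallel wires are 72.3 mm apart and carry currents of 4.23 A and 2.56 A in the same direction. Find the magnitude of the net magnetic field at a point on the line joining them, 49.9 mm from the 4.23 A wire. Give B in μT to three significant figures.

Each long wire gives B = μ₀I/(2πd). Distances are d₁ = 0.0499 m and d₂ = 0.0224 m.
B₁ = 1.70×10⁻⁵ T, B₂ = 2.29×10⁻⁵ T.
Between parallel currents the two contributions point in opposite directions, so they subtract. B = |B₁ − B₂| = |1.70×10⁻⁵ − 2.29×10⁻⁵| = 5.90×10⁻⁶ T.

B ≈ 5.90 μT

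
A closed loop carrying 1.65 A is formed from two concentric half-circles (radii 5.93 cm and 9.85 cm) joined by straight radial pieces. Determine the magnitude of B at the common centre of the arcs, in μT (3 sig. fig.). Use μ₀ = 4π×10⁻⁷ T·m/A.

The radial connectors point toward the centre, so dl × r̂ = 0 and they contribute nothing.
Each semicircle gives μ₀I/(4R): inner arc 8.74×10⁻⁶ T, outer arc 5.26×10⁻⁶ T.
The two arcs carry current in opposite angular senses, so their fields oppose: B = |8.74×10⁻⁶ − 5.26×10⁻⁶| = 3.48×10⁻⁶ T.

B ≈ 3.48 μT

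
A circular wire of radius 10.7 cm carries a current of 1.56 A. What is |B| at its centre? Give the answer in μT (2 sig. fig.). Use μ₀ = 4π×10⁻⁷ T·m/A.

At the centre of a circular loop the Biot–Savart law gives B = μ₀I/(2R).
B = (4π×10⁻⁷ × 1.56) / (2 × 0.107) = 9.16×10⁻⁶ T.

B ≈ 9.2 μT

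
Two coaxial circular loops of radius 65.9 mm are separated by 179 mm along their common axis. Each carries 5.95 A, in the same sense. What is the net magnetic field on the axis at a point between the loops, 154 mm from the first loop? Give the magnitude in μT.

Each loop contributes B = μ₀IR²/[2(R²+z²)^(3/2)] on the axis, with z measured from that loop.
Loop 1 (z = 0.154 m): B₁ = 3.45×10⁻⁶ T. Loop 2 (z = 0.025 m): B₂ = 4.64×10⁻⁵ T.
The fields add: B = B₁ + B₂ = 4.98×10⁻⁵ T.

B ≈ 49.8 μT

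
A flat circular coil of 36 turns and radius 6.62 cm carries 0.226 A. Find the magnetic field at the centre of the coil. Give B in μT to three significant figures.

B ≈ 77.2 μT

For an N-turn flat coil, B = Nμ₀I/(2R) with R = 0.0662 m.
B = 36 × 2.15×10⁻⁶ T = 7.72×10⁻⁵ T.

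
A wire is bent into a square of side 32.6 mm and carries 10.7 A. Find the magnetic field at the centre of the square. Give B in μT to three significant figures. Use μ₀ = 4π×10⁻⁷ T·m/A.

B ≈ 371 μT

Each side is a finite straight segment at perpendicular distance d = a/(2 tan(π/4)) = 0.0163 m from the centre, with end-angles ±π/4.
One side contributes B₁ = (μ₀I/4πd)·2 sin(π/4) = 9.28×10⁻⁵ T.
All 4 sides add in the same direction: B = 4 × 9.28×10⁻⁵ = 3.71×10⁻⁴ T.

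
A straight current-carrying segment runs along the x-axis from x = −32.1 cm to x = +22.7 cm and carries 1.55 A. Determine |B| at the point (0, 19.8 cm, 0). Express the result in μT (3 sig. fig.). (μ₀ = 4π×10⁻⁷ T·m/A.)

For a finite straight segment, B = (μ₀I/4πd)(sinθ₁ + sinθ₂), where θ₁, θ₂ are the angles from the perpendicular to each end.
The perpendicular distance is d = 0.198 m; the end-offsets along the wire are a = 0.321 m and b = 0.227 m.
sinθ₁ = 0.321/√(0.321²+0.198²) = 0.8511; sinθ₂ = 0.227/√(0.227²+0.198²) = 0.7536.
B = (4π×10⁻⁷ × 1.55) / (4π × 0.198) × (0.8511 + 0.7536) = 1.26×10⁻⁶ T.

B ≈ 1.26 μT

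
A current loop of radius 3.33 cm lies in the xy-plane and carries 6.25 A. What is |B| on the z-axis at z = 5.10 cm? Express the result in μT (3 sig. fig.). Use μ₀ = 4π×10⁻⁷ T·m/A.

B ≈ 19.3 μT

On the axis of a circular loop, B = μ₀IR² / [2(R²+z²)^(3/2)].
R² + z² = (0.0333)² + (0.051)² = 0.00371 m², and (R²+z²)^(3/2) = 2.26×10⁻⁴ m³.
B = (4π×10⁻⁷ × 6.25 × 0.001109) / (2 × 2.26×10⁻⁴) = 1.93×10⁻⁵ T.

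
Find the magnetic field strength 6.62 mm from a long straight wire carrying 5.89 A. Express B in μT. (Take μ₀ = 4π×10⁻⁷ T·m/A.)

B ≈ 178 μT

For an infinitely long straight wire, B = μ₀I/(2πd).
B = (4π×10⁻⁷ × 5.89) / (2π × 0.00662) = 1.78×10⁻⁴ T.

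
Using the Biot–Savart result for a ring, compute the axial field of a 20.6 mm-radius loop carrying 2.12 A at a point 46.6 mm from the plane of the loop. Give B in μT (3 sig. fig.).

On the axis of a circular loop, B = μ₀IR² / [2(R²+z²)^(3/2)].
R² + z² = (0.0206)² + (0.0466)² = 0.002596 m², and (R²+z²)^(3/2) = 1.32×10⁻⁴ m³.
B = (4π×10⁻⁷ × 2.12 × 0.0004244) / (2 × 1.32×10⁻⁴) = 4.27×10⁻⁶ T.

B ≈ 4.27 μT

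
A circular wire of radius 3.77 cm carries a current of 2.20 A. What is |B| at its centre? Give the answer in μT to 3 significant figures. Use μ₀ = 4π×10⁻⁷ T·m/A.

B ≈ 36.7 μT

At the centre of a circular loop the Biot–Savart law gives B = μ₀I/(2R).
B = (4π×10⁻⁷ × 2.20) / (2 × 0.0377) = 3.67×10⁻⁵ T.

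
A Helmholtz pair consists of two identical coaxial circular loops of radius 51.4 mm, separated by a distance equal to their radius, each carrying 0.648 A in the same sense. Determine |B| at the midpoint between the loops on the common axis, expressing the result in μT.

B ≈ 11.3 μT

Each loop contributes B = μ₀IR²/[2(R²+z²)^(3/2)] on the axis, with z measured from that loop.
Loop 1 (z = 0.0257 m): B₁ = 5.67×10⁻⁶ T. Loop 2 (z = 0.0257 m): B₂ = 5.67×10⁻⁶ T.
The fields add: B = B₁ + B₂ = 1.13×10⁻⁵ T.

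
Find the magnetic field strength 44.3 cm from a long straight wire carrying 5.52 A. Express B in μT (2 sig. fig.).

B ≈ 2.5 μT

For an infinitely long straight wire, B = μ₀I/(2πd).
B = (4π×10⁻⁷ × 5.52) / (2π × 0.443) = 2.49×10⁻⁶ T.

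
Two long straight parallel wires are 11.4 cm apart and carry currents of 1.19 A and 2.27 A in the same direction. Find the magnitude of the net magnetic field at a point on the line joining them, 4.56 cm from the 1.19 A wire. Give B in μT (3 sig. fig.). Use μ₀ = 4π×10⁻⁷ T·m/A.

Each long wire gives B = μ₀I/(2πd). Distances are d₁ = 0.0456 m and d₂ = 0.0684 m.
B₁ = 5.22×10⁻⁶ T, B₂ = 6.64×10⁻⁶ T.
Between parallel currents the two contributions point in opposite directions, so they subtract. B = |B₁ − B₂| = |5.22×10⁻⁶ − 6.64×10⁻⁶| = 1.42×10⁻⁶ T.

B ≈ 1.42 μT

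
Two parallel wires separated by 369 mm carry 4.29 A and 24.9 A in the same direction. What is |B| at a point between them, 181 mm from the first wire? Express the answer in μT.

B ≈ 21.7 μT

Each long wire gives B = μ₀I/(2πd). Distances are d₁ = 0.181 m and d₂ = 0.188 m.
B₁ = 4.74×10⁻⁶ T, B₂ = 2.65×10⁻⁵ T.
Between parallel currents the two contributions point in opposite directions, so they subtract. B = |B₁ − B₂| = |4.74×10⁻⁶ − 2.65×10⁻⁵| = 2.17×10⁻⁵ T.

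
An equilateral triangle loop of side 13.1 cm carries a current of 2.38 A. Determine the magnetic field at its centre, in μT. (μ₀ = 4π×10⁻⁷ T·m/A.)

Each side is a finite straight segment at perpendicular distance d = a/(2 tan(π/3)) = 0.03782 m from the centre, with end-angles ±π/3.
One side contributes B₁ = (μ₀I/4πd)·2 sin(π/3) = 1.09×10⁻⁵ T.
All 3 sides add in the same direction: B = 3 × 1.09×10⁻⁵ = 3.27×10⁻⁵ T.

B ≈ 32.7 μT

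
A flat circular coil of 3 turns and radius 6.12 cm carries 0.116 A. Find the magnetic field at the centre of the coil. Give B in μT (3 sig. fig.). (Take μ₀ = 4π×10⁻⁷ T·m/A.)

B ≈ 3.57 μT

For an N-turn flat coil, B = Nμ₀I/(2R) with R = 0.0612 m.
B = 3 × 1.19×10⁻⁶ T = 3.57×10⁻⁶ T.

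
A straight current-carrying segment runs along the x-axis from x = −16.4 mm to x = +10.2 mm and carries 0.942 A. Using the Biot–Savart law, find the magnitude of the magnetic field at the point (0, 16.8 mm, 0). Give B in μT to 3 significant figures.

For a finite straight segment, B = (μ₀I/4πd)(sinθ₁ + sinθ₂), where θ₁, θ₂ are the angles from the perpendicular to each end.
The perpendicular distance is d = 0.0168 m; the end-offsets along the wire are a = 0.0164 m and b = 0.0102 m.
sinθ₁ = 0.0164/√(0.0164²+0.0168²) = 0.6985; sinθ₂ = 0.0102/√(0.0102²+0.0168²) = 0.5190.
B = (4π×10⁻⁷ × 0.942) / (4π × 0.0168) × (0.6985 + 0.5190) = 6.83×10⁻⁶ T.

B ≈ 6.83 μT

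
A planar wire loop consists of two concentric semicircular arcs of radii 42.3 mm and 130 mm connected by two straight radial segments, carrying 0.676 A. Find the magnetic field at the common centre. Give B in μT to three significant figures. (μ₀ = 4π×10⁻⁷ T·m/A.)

B ≈ 3.39 μT

The radial connectors point toward the centre, so dl × r̂ = 0 and they contribute nothing.
Each semicircle gives μ₀I/(4R): inner arc 5.02×10⁻⁶ T, outer arc 1.63×10⁻⁶ T.
The two arcs carry current in opposite angular senses, so their fields oppose: B = |5.02×10⁻⁶ − 1.63×10⁻⁶| = 3.39×10⁻⁶ T.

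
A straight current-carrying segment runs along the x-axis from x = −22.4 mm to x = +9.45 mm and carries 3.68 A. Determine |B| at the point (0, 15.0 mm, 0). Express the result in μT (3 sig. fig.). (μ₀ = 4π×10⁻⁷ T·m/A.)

B ≈ 33.5 μT

For a finite straight segment, B = (μ₀I/4πd)(sinθ₁ + sinθ₂), where θ₁, θ₂ are the angles from the perpendicular to each end.
The perpendicular distance is d = 0.015 m; the end-offsets along the wire are a = 0.0224 m and b = 0.00945 m.
sinθ₁ = 0.0224/√(0.0224²+0.015²) = 0.8309; sinθ₂ = 0.00945/√(0.00945²+0.015²) = 0.5330.
B = (4π×10⁻⁷ × 3.68) / (4π × 0.015) × (0.8309 + 0.5330) = 3.35×10⁻⁵ T.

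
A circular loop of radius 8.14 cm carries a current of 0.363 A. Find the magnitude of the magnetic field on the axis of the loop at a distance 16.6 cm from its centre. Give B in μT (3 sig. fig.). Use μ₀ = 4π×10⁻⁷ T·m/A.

B ≈ 0.239 μT

On the axis of a circular loop, B = μ₀IR² / [2(R²+z²)^(3/2)].
R² + z² = (0.0814)² + (0.166)² = 0.03418 m², and (R²+z²)^(3/2) = 6.32×10⁻³ m³.
B = (4π×10⁻⁷ × 0.363 × 0.006626) / (2 × 6.32×10⁻³) = 2.39×10⁻⁷ T.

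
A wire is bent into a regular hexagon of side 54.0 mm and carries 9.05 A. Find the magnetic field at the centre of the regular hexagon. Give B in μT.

Each side is a finite straight segment at perpendicular distance d = a/(2 tan(π/6)) = 0.04677 m from the centre, with end-angles ±π/6.
One side contributes B₁ = (μ₀I/4πd)·2 sin(π/6) = 1.94×10⁻⁵ T.
All 6 sides add in the same direction: B = 6 × 1.94×10⁻⁵ = 1.16×10⁻⁴ T.

B ≈ 116 μT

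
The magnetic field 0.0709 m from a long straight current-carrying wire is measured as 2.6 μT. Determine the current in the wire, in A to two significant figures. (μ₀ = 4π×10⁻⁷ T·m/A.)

For a long straight wire B = μ₀I/(2πd), so I = 2πdB/μ₀.
I = 2π × 0.0709 × 2.60×10⁻⁶ / (4π×10⁻⁷) = 0.922 A.

I ≈ 0.92 A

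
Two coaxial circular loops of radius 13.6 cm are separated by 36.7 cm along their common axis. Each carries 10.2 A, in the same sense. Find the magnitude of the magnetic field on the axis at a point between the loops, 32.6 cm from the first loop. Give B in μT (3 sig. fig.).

B ≈ 44.0 μT

Each loop contributes B = μ₀IR²/[2(R²+z²)^(3/2)] on the axis, with z measured from that loop.
Loop 1 (z = 0.326 m): B₁ = 2.69×10⁻⁶ T. Loop 2 (z = 0.041 m): B₂ = 4.14×10⁻⁵ T.
The fields add: B = B₁ + B₂ = 4.40×10⁻⁵ T.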